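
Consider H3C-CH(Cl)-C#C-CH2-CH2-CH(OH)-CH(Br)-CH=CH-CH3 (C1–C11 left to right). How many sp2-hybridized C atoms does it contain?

C1: sp3
C2: sp3
C3: sp
C4: sp
C5: sp3
C6: sp3
C7: sp3
C8: sp3
C9: sp2 ✓
C10: sp2 ✓
C11: sp3
C9, C10 → 2 sp2 carbons.

2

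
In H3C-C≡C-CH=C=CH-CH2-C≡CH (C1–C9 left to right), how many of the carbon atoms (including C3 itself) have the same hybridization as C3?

C3 is sp (two π bonds).
C1: sp3
C2: sp ✓
C3: sp ✓
C4: sp2
C5: sp ✓
C6: sp2
C7: sp3
C8: sp ✓
C9: sp ✓
5 carbons are sp.

5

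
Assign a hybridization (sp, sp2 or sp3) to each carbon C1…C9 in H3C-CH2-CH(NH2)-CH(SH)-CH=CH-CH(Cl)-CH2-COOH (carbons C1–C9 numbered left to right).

C1 sp3, C2 sp3, C3 sp3, C4 sp3, C5 sp2, C6 sp2, C7 sp3, C8 sp3, C9 sp2

C1 has 4 σ bonds: steric number 4 → sp3.
C2 has 4 σ bonds: steric number 4 → sp3.
C3: 4 σ bonds — 4 electron domains, sp3.
C4 — 4 σ bonds. Steric number 4, so sp3.
C5: 3 σ bonds, plus one π bond; 3 regions of electron density → sp2.
C6: 3 σ bonds, plus one π bond; 3 regions of electron density → sp2.
C7 is sp3: 4 σ bonds, 4 electron-density regions.
C8: 4 σ bonds — 4 electron domains, sp3.
C9 has 3 σ bonds, plus one π bond: steric number 3 → sp2.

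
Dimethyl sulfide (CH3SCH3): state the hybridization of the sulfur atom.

sp^3

The sulfur atom — 2 σ bonds and 2 lone pairs. Steric number 4, so sp3.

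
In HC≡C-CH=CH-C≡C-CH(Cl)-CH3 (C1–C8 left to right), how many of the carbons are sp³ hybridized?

C1: sp
C2: sp
C3: sp2
C4: sp2
C5: sp
C6: sp
C7: sp3 ✓
C8: sp3 ✓
C7, C8 → 2 sp3 carbons.

2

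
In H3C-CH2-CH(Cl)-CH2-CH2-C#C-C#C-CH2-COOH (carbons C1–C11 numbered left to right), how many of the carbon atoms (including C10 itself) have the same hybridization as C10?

6

C10 is sp3 (only σ bonds).
C1: sp3 ✓
C2: sp3 ✓
C3: sp3 ✓
C4: sp3 ✓
C5: sp3 ✓
C6: sp
C7: sp
C8: sp
C9: sp
C10: sp3 ✓
C11: sp2
6 carbons are sp3.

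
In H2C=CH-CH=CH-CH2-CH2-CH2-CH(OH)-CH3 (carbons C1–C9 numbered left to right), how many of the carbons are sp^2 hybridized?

C1: sp2 ✓
C2: sp2 ✓
C3: sp2 ✓
C4: sp2 ✓
C5: sp3
C6: sp3
C7: sp3
C8: sp3
C9: sp3
C1, C2, C3, C4 → 4 sp2 carbons.

4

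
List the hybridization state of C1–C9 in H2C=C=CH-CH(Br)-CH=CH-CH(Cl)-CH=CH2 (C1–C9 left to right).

C1 sp2, C2 sp, C3 sp2, C4 sp3, C5 sp2, C6 sp2, C7 sp3, C8 sp2, C9 sp2

C1 has 3 σ bonds, plus one π bond: steric number 3 → sp2.
C2 — 2 σ bonds, plus two π bonds. Steric number 2, so sp.
C3: 3 σ bonds, plus one π bond — 3 electron domains, sp2.
C4: 4 σ bonds; 4 regions of electron density → sp3.
C5 carries 3 σ bonds, plus one π bond, giving a steric number of 3, so it is sp2.
C6 is sp2: 3 σ bonds, plus one π bond, 3 electron-density regions.
C7: 4 σ bonds — 4 electron domains, sp3.
C8 has 3 σ bonds, plus one π bond: steric number 3 → sp2.
C9: 3 σ bonds, plus one π bond; 3 regions of electron density → sp2.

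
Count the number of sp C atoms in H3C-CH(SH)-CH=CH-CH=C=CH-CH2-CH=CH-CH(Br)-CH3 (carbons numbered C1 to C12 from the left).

C1: sp3
C2: sp3
C3: sp2
C4: sp2
C5: sp2
C6: sp ✓
C7: sp2
C8: sp3
C9: sp2
C10: sp2
C11: sp3
C12: sp3
C6 → 1 sp carbon.

1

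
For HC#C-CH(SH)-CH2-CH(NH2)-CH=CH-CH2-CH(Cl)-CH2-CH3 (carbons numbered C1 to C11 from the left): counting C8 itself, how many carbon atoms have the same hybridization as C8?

C8 is sp3 (only σ bonds).
C1: sp
C2: sp
C3: sp3 ✓
C4: sp3 ✓
C5: sp3 ✓
C6: sp2
C7: sp2
C8: sp3 ✓
C9: sp3 ✓
C10: sp3 ✓
C11: sp3 ✓
7 carbons are sp3.

7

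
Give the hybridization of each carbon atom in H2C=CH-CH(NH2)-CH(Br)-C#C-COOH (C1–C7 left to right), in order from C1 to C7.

C1 sp2, C2 sp2, C3 sp3, C4 sp3, C5 sp, C6 sp, C7 sp2

C1 — 3 σ bonds, plus one π bond. Steric number 3, so sp2.
C2: 3 σ bonds, plus one π bond — 3 electron domains, sp2.
C3 — 4 σ bonds. Steric number 4, so sp3.
C4 has 4 σ bonds: steric number 4 → sp3.
C5 is sp: 2 σ bonds, plus two π bonds, 2 electron-density regions.
C6: 2 σ bonds, plus two π bonds; 2 regions of electron density → sp.
C7 has 3 σ bonds, plus one π bond: steric number 3 → sp2.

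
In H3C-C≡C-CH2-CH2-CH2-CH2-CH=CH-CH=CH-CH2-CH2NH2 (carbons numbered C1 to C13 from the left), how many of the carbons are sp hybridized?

2

C1: sp3
C2: sp ✓
C3: sp ✓
C4: sp3
C5: sp3
C6: sp3
C7: sp3
C8: sp2
C9: sp2
C10: sp2
C11: sp2
C12: sp3
C13: sp3
C2, C3 → 2 sp carbons.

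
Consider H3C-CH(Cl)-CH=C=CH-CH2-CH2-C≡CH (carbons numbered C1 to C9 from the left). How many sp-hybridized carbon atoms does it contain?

3

C1: sp3
C2: sp3
C3: sp2
C4: sp ✓
C5: sp2
C6: sp3
C7: sp3
C8: sp ✓
C9: sp ✓
C4, C8, C9 → 3 sp carbons.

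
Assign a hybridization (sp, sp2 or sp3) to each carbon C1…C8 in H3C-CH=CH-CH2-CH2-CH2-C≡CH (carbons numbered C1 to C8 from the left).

C1 sp3, C2 sp2, C3 sp2, C4 sp3, C5 sp3, C6 sp3, C7 sp, C8 sp

C1 has 4 σ bonds: steric number 4 → sp3.
C2 has 3 σ bonds, plus one π bond: steric number 3 → sp2.
C3: 3 σ bonds, plus one π bond — 3 electron domains, sp2.
C4: 4 σ bonds — 4 electron domains, sp3.
C5: 4 σ bonds; 4 regions of electron density → sp3.
C6 (4 σ bonds) has steric number 4: sp3.
C7 (2 σ bonds, plus two π bonds) has steric number 2: sp.
C8 — 2 σ bonds, plus two π bonds. Steric number 2, so sp.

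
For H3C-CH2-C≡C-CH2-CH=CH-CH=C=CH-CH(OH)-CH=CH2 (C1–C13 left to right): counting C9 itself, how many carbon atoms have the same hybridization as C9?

C9 is sp (two π bonds).
C1: sp3
C2: sp3
C3: sp ✓
C4: sp ✓
C5: sp3
C6: sp2
C7: sp2
C8: sp2
C9: sp ✓
C10: sp2
C11: sp3
C12: sp2
C13: sp2
3 carbons are sp.

3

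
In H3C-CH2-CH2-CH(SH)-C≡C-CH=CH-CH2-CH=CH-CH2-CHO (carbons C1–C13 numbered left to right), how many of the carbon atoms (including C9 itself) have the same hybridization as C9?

C9 is sp3 (only σ bonds).
C1: sp3 ✓
C2: sp3 ✓
C3: sp3 ✓
C4: sp3 ✓
C5: sp
C6: sp
C7: sp2
C8: sp2
C9: sp3 ✓
C10: sp2
C11: sp2
C12: sp3 ✓
C13: sp2
6 carbons are sp3.

6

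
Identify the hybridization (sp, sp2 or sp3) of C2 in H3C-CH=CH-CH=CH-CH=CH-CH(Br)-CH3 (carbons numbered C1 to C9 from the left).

C2 has 3 σ bonds, plus one π bond: steric number 3 → sp2.

sp²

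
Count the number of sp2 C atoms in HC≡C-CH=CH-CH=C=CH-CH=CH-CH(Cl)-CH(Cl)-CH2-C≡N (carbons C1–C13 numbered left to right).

C1: sp
C2: sp
C3: sp2 ✓
C4: sp2 ✓
C5: sp2 ✓
C6: sp
C7: sp2 ✓
C8: sp2 ✓
C9: sp2 ✓
C10: sp3
C11: sp3
C12: sp3
C13: sp
C3, C4, C5, C7, C8, C9 → 6 sp2 carbons.

6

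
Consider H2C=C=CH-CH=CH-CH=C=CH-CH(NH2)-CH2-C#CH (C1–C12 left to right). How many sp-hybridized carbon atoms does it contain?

C1: sp2
C2: sp ✓
C3: sp2
C4: sp2
C5: sp2
C6: sp2
C7: sp ✓
C8: sp2
C9: sp3
C10: sp3
C11: sp ✓
C12: sp ✓
C2, C7, C11, C12 → 4 sp carbons.

4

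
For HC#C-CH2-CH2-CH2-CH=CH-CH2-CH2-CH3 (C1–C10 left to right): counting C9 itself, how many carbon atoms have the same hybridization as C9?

C9 is sp3 (only σ bonds).
C1: sp
C2: sp
C3: sp3 ✓
C4: sp3 ✓
C5: sp3 ✓
C6: sp2
C7: sp2
C8: sp3 ✓
C9: sp3 ✓
C10: sp3 ✓
6 carbons are sp3.

6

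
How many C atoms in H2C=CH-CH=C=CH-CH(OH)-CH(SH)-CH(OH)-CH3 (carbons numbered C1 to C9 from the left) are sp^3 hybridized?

C1: sp2
C2: sp2
C3: sp2
C4: sp
C5: sp2
C6: sp3 ✓
C7: sp3 ✓
C8: sp3 ✓
C9: sp3 ✓
C6, C7, C8, C9 → 4 sp3 carbons.

4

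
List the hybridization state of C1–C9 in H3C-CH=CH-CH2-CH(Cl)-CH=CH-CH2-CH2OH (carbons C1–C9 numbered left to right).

C1: 4 σ bonds; 4 regions of electron density → sp3.
C2 is sp2: 3 σ bonds, plus one π bond, 3 electron-density regions.
C3 (3 σ bonds, plus one π bond) has steric number 3: sp2.
C4: 4 σ bonds — 4 electron domains, sp3.
C5 has 4 σ bonds: steric number 4 → sp3.
C6: 3 σ bonds, plus one π bond; 3 regions of electron density → sp2.
C7 is sp2: 3 σ bonds, plus one π bond, 3 electron-density regions.
C8: 4 σ bonds — 4 electron domains, sp3.
C9 carries 4 σ bonds, giving a steric number of 4, so it is sp3.

C1 sp3, C2 sp2, C3 sp2, C4 sp3, C5 sp3, C6 sp2, C7 sp2, C8 sp3, C9 sp3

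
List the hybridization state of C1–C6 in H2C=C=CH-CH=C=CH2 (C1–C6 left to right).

C1 — 3 σ bonds, plus one π bond. Steric number 3, so sp2.
C2 carries 2 σ bonds, plus two π bonds, giving a steric number of 2, so it is sp.
C3 is sp2: 3 σ bonds, plus one π bond, 3 electron-density regions.
C4: 3 σ bonds, plus one π bond — 3 electron domains, sp2.
C5 — 2 σ bonds, plus two π bonds. Steric number 2, so sp.
C6 is sp2: 3 σ bonds, plus one π bond, 3 electron-density regions.

C1 sp2, C2 sp, C3 sp2, C4 sp2, C5 sp, C6 sp2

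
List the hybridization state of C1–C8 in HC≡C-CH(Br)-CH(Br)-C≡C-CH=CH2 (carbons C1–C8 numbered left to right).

C1 is sp: 2 σ bonds, plus two π bonds, 2 electron-density regions.
C2 has 2 σ bonds, plus two π bonds: steric number 2 → sp.
C3: 4 σ bonds; 4 regions of electron density → sp3.
C4 carries 4 σ bonds, giving a steric number of 4, so it is sp3.
C5 carries 2 σ bonds, plus two π bonds, giving a steric number of 2, so it is sp.
C6 has 2 σ bonds, plus two π bonds: steric number 2 → sp.
C7 has 3 σ bonds, plus one π bond: steric number 3 → sp2.
C8: 3 σ bonds, plus one π bond — 3 electron domains, sp2.

C1 sp, C2 sp, C3 sp3, C4 sp3, C5 sp, C6 sp, C7 sp2, C8 sp2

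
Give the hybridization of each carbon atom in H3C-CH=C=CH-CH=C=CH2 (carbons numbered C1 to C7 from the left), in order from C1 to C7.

C1 — 4 σ bonds. Steric number 4, so sp3.
C2 has 3 σ bonds, plus one π bond: steric number 3 → sp2.
C3 carries 2 σ bonds, plus two π bonds, giving a steric number of 2, so it is sp.
C4 — 3 σ bonds, plus one π bond. Steric number 3, so sp2.
C5 is sp2: 3 σ bonds, plus one π bond, 3 electron-density regions.
C6 is sp: 2 σ bonds, plus two π bonds, 2 electron-density regions.
C7: 3 σ bonds, plus one π bond; 3 regions of electron density → sp2.

C1 sp3, C2 sp2, C3 sp, C4 sp2, C5 sp2, C6 sp, C7 sp2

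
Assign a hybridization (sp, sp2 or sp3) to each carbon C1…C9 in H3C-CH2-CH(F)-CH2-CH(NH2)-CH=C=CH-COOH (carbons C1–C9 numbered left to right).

C1 is sp3: 4 σ bonds, 4 electron-density regions.
C2: 4 σ bonds; 4 regions of electron density → sp3.
C3 is sp3: 4 σ bonds, 4 electron-density regions.
C4 is sp3: 4 σ bonds, 4 electron-density regions.
C5 has 4 σ bonds: steric number 4 → sp3.
C6 (3 σ bonds, plus one π bond) has steric number 3: sp2.
C7 (2 σ bonds, plus two π bonds) has steric number 2: sp.
C8 — 3 σ bonds, plus one π bond. Steric number 3, so sp2.
C9 is sp2: 3 σ bonds, plus one π bond, 3 electron-density regions.

C1 sp3, C2 sp3, C3 sp3, C4 sp3, C5 sp3, C6 sp2, C7 sp, C8 sp2, C9 sp2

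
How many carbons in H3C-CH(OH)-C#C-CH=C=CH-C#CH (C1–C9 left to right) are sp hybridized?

C1: sp3
C2: sp3
C3: sp ✓
C4: sp ✓
C5: sp2
C6: sp ✓
C7: sp2
C8: sp ✓
C9: sp ✓
C3, C4, C6, C8, C9 → 5 sp carbons.

5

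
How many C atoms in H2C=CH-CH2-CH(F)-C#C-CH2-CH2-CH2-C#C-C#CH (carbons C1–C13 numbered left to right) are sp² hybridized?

2

C1: sp2 ✓
C2: sp2 ✓
C3: sp3
C4: sp3
C5: sp
C6: sp
C7: sp3
C8: sp3
C9: sp3
C10: sp
C11: sp
C12: sp
C13: sp
C1, C2 → 2 sp2 carbons.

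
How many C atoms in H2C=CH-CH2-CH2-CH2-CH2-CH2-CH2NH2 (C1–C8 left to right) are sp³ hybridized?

6

C1: sp2
C2: sp2
C3: sp3 ✓
C4: sp3 ✓
C5: sp3 ✓
C6: sp3 ✓
C7: sp3 ✓
C8: sp3 ✓
C3, C4, C5, C6, C7, C8 → 6 sp3 carbons.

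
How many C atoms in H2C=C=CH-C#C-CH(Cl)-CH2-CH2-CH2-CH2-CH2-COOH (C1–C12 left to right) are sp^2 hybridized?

C1: sp2 ✓
C2: sp
C3: sp2 ✓
C4: sp
C5: sp
C6: sp3
C7: sp3
C8: sp3
C9: sp3
C10: sp3
C11: sp3
C12: sp2 ✓
C1, C3, C12 → 3 sp2 carbons.

3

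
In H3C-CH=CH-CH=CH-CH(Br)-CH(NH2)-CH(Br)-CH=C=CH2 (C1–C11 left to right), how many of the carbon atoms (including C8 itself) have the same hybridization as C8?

4

C8 is sp3 (only σ bonds).
C1: sp3 ✓
C2: sp2
C3: sp2
C4: sp2
C5: sp2
C6: sp3 ✓
C7: sp3 ✓
C8: sp3 ✓
C9: sp2
C10: sp
C11: sp2
4 carbons are sp3.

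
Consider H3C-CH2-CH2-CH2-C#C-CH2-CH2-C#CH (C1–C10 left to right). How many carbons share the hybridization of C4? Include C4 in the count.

C4 is sp3 (only σ bonds).
C1: sp3 ✓
C2: sp3 ✓
C3: sp3 ✓
C4: sp3 ✓
C5: sp
C6: sp
C7: sp3 ✓
C8: sp3 ✓
C9: sp
C10: sp
6 carbons are sp3.

6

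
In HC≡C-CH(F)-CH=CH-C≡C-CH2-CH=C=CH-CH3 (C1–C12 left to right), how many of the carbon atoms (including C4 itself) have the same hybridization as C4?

C4 is sp2 (one π bond).
C1: sp
C2: sp
C3: sp3
C4: sp2 ✓
C5: sp2 ✓
C6: sp
C7: sp
C8: sp3
C9: sp2 ✓
C10: sp
C11: sp2 ✓
C12: sp3
4 carbons are sp2.

4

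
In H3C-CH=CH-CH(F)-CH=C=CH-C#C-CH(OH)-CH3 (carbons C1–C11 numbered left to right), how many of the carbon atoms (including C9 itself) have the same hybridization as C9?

3

C9 is sp (two π bonds).
C1: sp3
C2: sp2
C3: sp2
C4: sp3
C5: sp2
C6: sp ✓
C7: sp2
C8: sp ✓
C9: sp ✓
C10: sp3
C11: sp3
3 carbons are sp.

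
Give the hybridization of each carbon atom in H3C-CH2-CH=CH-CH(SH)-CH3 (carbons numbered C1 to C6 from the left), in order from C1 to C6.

C1 has 4 σ bonds: steric number 4 → sp3.
C2: 4 σ bonds; 4 regions of electron density → sp3.
C3 carries 3 σ bonds, plus one π bond, giving a steric number of 3, so it is sp2.
C4 (3 σ bonds, plus one π bond) has steric number 3: sp2.
C5: 4 σ bonds; 4 regions of electron density → sp3.
C6: 4 σ bonds — 4 electron domains, sp3.

C1 sp3, C2 sp3, C3 sp2, C4 sp2, C5 sp3, C6 sp3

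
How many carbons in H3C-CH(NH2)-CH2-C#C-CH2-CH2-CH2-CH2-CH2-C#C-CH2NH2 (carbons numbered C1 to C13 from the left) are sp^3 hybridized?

9

C1: sp3 ✓
C2: sp3 ✓
C3: sp3 ✓
C4: sp
C5: sp
C6: sp3 ✓
C7: sp3 ✓
C8: sp3 ✓
C9: sp3 ✓
C10: sp3 ✓
C11: sp
C12: sp
C13: sp3 ✓
C1, C2, C3, C6, C7, C8, C9, C10, C13 → 9 sp3 carbons.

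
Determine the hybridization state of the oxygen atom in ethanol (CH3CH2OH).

The oxygen atom: 2 σ bonds and 2 lone pairs; 4 regions of electron density → sp3.

sp3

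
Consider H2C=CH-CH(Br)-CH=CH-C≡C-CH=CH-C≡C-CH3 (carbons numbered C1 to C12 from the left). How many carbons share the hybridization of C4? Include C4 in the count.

C4 is sp2 (one π bond).
C1: sp2 ✓
C2: sp2 ✓
C3: sp3
C4: sp2 ✓
C5: sp2 ✓
C6: sp
C7: sp
C8: sp2 ✓
C9: sp2 ✓
C10: sp
C11: sp
C12: sp3
6 carbons are sp2.

6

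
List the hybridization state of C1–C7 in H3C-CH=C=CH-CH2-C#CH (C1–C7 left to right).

C1 sp3, C2 sp2, C3 sp, C4 sp2, C5 sp3, C6 sp, C7 sp

C1: 4 σ bonds — 4 electron domains, sp3.
C2 — 3 σ bonds, plus one π bond. Steric number 3, so sp2.
C3 (2 σ bonds, plus two π bonds) has steric number 2: sp.
C4 has 3 σ bonds, plus one π bond: steric number 3 → sp2.
C5: 4 σ bonds — 4 electron domains, sp3.
C6 carries 2 σ bonds, plus two π bonds, giving a steric number of 2, so it is sp.
C7: 2 σ bonds, plus two π bonds — 2 electron domains, sp.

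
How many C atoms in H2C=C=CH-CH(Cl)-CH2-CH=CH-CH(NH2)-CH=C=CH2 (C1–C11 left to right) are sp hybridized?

2

C1: sp2
C2: sp ✓
C3: sp2
C4: sp3
C5: sp3
C6: sp2
C7: sp2
C8: sp3
C9: sp2
C10: sp ✓
C11: sp2
C2, C10 → 2 sp carbons.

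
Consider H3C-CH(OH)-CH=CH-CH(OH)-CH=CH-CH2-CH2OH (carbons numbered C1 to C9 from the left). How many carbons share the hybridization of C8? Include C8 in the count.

5

C8 is sp3 (only σ bonds).
C1: sp3 ✓
C2: sp3 ✓
C3: sp2
C4: sp2
C5: sp3 ✓
C6: sp2
C7: sp2
C8: sp3 ✓
C9: sp3 ✓
5 carbons are sp3.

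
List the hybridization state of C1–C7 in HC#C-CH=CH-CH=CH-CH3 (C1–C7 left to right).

C1 is sp: 2 σ bonds, plus two π bonds, 2 electron-density regions.
C2 (2 σ bonds, plus two π bonds) has steric number 2: sp.
C3: 3 σ bonds, plus one π bond — 3 electron domains, sp2.
C4 (3 σ bonds, plus one π bond) has steric number 3: sp2.
C5: 3 σ bonds, plus one π bond — 3 electron domains, sp2.
C6 carries 3 σ bonds, plus one π bond, giving a steric number of 3, so it is sp2.
C7 has 4 σ bonds: steric number 4 → sp3.

C1 sp, C2 sp, C3 sp2, C4 sp2, C5 sp2, C6 sp2, C7 sp3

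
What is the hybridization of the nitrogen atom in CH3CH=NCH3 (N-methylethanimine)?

sp2

Two σ bonds + one lone pair = steric number 3 → sp2.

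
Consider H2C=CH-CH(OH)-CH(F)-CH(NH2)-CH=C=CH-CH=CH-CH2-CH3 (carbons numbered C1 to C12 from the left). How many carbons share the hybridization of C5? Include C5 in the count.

5

C5 is sp3 (only σ bonds).
C1: sp2
C2: sp2
C3: sp3 ✓
C4: sp3 ✓
C5: sp3 ✓
C6: sp2
C7: sp
C8: sp2
C9: sp2
C10: sp2
C11: sp3 ✓
C12: sp3 ✓
5 carbons are sp3.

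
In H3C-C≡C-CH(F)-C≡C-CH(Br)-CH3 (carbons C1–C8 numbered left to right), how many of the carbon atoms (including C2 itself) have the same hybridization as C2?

C2 is sp (two π bonds).
C1: sp3
C2: sp ✓
C3: sp ✓
C4: sp3
C5: sp ✓
C6: sp ✓
C7: sp3
C8: sp3
4 carbons are sp.

4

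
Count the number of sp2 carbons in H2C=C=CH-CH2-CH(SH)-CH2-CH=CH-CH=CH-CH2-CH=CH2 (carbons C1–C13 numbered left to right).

8

C1: sp2 ✓
C2: sp
C3: sp2 ✓
C4: sp3
C5: sp3
C6: sp3
C7: sp2 ✓
C8: sp2 ✓
C9: sp2 ✓
C10: sp2 ✓
C11: sp3
C12: sp2 ✓
C13: sp2 ✓
C1, C3, C7, C8, C9, C10, C12, C13 → 8 sp2 carbons.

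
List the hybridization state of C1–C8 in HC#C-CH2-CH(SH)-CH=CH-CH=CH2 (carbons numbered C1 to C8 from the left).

C1 sp, C2 sp, C3 sp3, C4 sp3, C5 sp2, C6 sp2, C7 sp2, C8 sp2

C1 is sp: 2 σ bonds, plus two π bonds, 2 electron-density regions.
C2 — 2 σ bonds, plus two π bonds. Steric number 2, so sp.
C3 — 4 σ bonds. Steric number 4, so sp3.
C4 has 4 σ bonds: steric number 4 → sp3.
C5: 3 σ bonds, plus one π bond; 3 regions of electron density → sp2.
C6 has 3 σ bonds, plus one π bond: steric number 3 → sp2.
C7: 3 σ bonds, plus one π bond; 3 regions of electron density → sp2.
C8: 3 σ bonds, plus one π bond — 3 electron domains, sp2.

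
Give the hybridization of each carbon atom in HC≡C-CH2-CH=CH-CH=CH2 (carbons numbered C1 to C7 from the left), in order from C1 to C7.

C1 carries 2 σ bonds, plus two π bonds, giving a steric number of 2, so it is sp.
C2 — 2 σ bonds, plus two π bonds. Steric number 2, so sp.
C3 (4 σ bonds) has steric number 4: sp3.
C4: 3 σ bonds, plus one π bond — 3 electron domains, sp2.
C5: 3 σ bonds, plus one π bond — 3 electron domains, sp2.
C6 (3 σ bonds, plus one π bond) has steric number 3: sp2.
C7 is sp2: 3 σ bonds, plus one π bond, 3 electron-density regions.

C1 sp, C2 sp, C3 sp3, C4 sp2, C5 sp2, C6 sp2, C7 sp2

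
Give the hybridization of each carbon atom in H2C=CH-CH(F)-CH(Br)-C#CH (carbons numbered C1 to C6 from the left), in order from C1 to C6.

C1 sp2, C2 sp2, C3 sp3, C4 sp3, C5 sp, C6 sp

C1 (3 σ bonds, plus one π bond) has steric number 3: sp2.
C2 is sp2: 3 σ bonds, plus one π bond, 3 electron-density regions.
C3 has 4 σ bonds: steric number 4 → sp3.
C4 carries 4 σ bonds, giving a steric number of 4, so it is sp3.
C5 carries 2 σ bonds, plus two π bonds, giving a steric number of 2, so it is sp.
C6 has 2 σ bonds, plus two π bonds: steric number 2 → sp.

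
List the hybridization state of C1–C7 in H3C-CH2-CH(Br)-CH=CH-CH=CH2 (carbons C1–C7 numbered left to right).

C1 has 4 σ bonds: steric number 4 → sp3.
C2: 4 σ bonds; 4 regions of electron density → sp3.
C3 carries 4 σ bonds, giving a steric number of 4, so it is sp3.
C4 has 3 σ bonds, plus one π bond: steric number 3 → sp2.
C5: 3 σ bonds, plus one π bond; 3 regions of electron density → sp2.
C6: 3 σ bonds, plus one π bond — 3 electron domains, sp2.
C7 (3 σ bonds, plus one π bond) has steric number 3: sp2.

C1 sp3, C2 sp3, C3 sp3, C4 sp2, C5 sp2, C6 sp2, C7 sp2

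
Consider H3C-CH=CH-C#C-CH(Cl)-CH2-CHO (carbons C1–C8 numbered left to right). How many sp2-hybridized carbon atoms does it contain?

3

C1: sp3
C2: sp2 ✓
C3: sp2 ✓
C4: sp
C5: sp
C6: sp3
C7: sp3
C8: sp2 ✓
C2, C3, C8 → 3 sp2 carbons.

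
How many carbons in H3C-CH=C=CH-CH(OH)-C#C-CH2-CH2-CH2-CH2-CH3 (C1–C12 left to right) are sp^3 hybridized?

7

C1: sp3 ✓
C2: sp2
C3: sp
C4: sp2
C5: sp3 ✓
C6: sp
C7: sp
C8: sp3 ✓
C9: sp3 ✓
C10: sp3 ✓
C11: sp3 ✓
C12: sp3 ✓
C1, C5, C8, C9, C10, C11, C12 → 7 sp3 carbons.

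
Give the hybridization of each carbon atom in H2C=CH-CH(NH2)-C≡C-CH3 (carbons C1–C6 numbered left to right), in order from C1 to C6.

C1 sp2, C2 sp2, C3 sp3, C4 sp, C5 sp, C6 sp3

C1: 3 σ bonds, plus one π bond — 3 electron domains, sp2.
C2 carries 3 σ bonds, plus one π bond, giving a steric number of 3, so it is sp2.
C3: 4 σ bonds — 4 electron domains, sp3.
C4: 2 σ bonds, plus two π bonds; 2 regions of electron density → sp.
C5: 2 σ bonds, plus two π bonds — 2 electron domains, sp.
C6 is sp3: 4 σ bonds, 4 electron-density regions.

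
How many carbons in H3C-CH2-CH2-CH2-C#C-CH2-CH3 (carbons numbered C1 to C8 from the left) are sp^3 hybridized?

6

C1: sp3 ✓
C2: sp3 ✓
C3: sp3 ✓
C4: sp3 ✓
C5: sp
C6: sp
C7: sp3 ✓
C8: sp3 ✓
C1, C2, C3, C4, C7, C8 → 6 sp3 carbons.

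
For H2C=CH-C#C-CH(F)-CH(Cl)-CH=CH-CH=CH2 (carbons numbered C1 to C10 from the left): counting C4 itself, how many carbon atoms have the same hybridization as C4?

2

C4 is sp (two π bonds).
C1: sp2
C2: sp2
C3: sp ✓
C4: sp ✓
C5: sp3
C6: sp3
C7: sp2
C8: sp2
C9: sp2
C10: sp2
2 carbons are sp.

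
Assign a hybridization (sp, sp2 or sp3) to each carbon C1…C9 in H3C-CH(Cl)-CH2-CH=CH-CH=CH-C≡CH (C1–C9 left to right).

C1 carries 4 σ bonds, giving a steric number of 4, so it is sp3.
C2 — 4 σ bonds. Steric number 4, so sp3.
C3 is sp3: 4 σ bonds, 4 electron-density regions.
C4 — 3 σ bonds, plus one π bond. Steric number 3, so sp2.
C5: 3 σ bonds, plus one π bond; 3 regions of electron density → sp2.
C6 is sp2: 3 σ bonds, plus one π bond, 3 electron-density regions.
C7 (3 σ bonds, plus one π bond) has steric number 3: sp2.
C8 (2 σ bonds, plus two π bonds) has steric number 2: sp.
C9 has 2 σ bonds, plus two π bonds: steric number 2 → sp.

C1 sp3, C2 sp3, C3 sp3, C4 sp2, C5 sp2, C6 sp2, C7 sp2, C8 sp, C9 sp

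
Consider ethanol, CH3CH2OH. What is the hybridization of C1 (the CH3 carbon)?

C1 (the CH3 carbon) is sp3: 4 σ bonds, 4 electron-density regions.

sp^3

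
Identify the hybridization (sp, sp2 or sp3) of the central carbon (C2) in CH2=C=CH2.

Two σ bonds and two π bonds (one to each neighbour) → sp.

sp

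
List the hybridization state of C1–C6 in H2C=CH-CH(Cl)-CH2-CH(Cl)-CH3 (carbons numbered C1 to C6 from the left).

C1 sp2, C2 sp2, C3 sp3, C4 sp3, C5 sp3, C6 sp3

C1 (3 σ bonds, plus one π bond) has steric number 3: sp2.
C2 is sp2: 3 σ bonds, plus one π bond, 3 electron-density regions.
C3 has 4 σ bonds: steric number 4 → sp3.
C4 (4 σ bonds) has steric number 4: sp3.
C5 (4 σ bonds) has steric number 4: sp3.
C6 is sp3: 4 σ bonds, 4 electron-density regions.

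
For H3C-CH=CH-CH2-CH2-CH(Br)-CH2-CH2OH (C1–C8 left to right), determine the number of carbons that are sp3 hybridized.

C1: sp3 ✓
C2: sp2
C3: sp2
C4: sp3 ✓
C5: sp3 ✓
C6: sp3 ✓
C7: sp3 ✓
C8: sp3 ✓
C1, C4, C5, C6, C7, C8 → 6 sp3 carbons.

6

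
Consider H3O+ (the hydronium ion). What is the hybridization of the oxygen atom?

Three σ bonds + one lone pair = steric number 4 → sp3.

sp³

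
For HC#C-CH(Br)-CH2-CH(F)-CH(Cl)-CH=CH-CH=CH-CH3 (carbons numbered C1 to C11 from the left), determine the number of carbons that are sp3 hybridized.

C1: sp
C2: sp
C3: sp3 ✓
C4: sp3 ✓
C5: sp3 ✓
C6: sp3 ✓
C7: sp2
C8: sp2
C9: sp2
C10: sp2
C11: sp3 ✓
C3, C4, C5, C6, C11 → 5 sp3 carbons.

5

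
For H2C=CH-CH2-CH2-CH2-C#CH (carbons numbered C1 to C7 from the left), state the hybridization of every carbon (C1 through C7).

C1 sp2, C2 sp2, C3 sp3, C4 sp3, C5 sp3, C6 sp, C7 sp

C1 is sp2: 3 σ bonds, plus one π bond, 3 electron-density regions.
C2 carries 3 σ bonds, plus one π bond, giving a steric number of 3, so it is sp2.
C3 (4 σ bonds) has steric number 4: sp3.
C4 — 4 σ bonds. Steric number 4, so sp3.
C5: 4 σ bonds — 4 electron domains, sp3.
C6 (2 σ bonds, plus two π bonds) has steric number 2: sp.
C7: 2 σ bonds, plus two π bonds — 2 electron domains, sp.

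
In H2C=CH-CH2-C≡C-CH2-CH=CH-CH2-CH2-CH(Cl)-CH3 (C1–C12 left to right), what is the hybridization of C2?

C2 has 3 σ bonds, plus one π bond: steric number 3 → sp2.

sp²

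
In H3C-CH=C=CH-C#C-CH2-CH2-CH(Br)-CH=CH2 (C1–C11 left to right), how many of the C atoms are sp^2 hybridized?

4

C1: sp3
C2: sp2 ✓
C3: sp
C4: sp2 ✓
C5: sp
C6: sp
C7: sp3
C8: sp3
C9: sp3
C10: sp2 ✓
C11: sp2 ✓
C2, C4, C10, C11 → 4 sp2 carbons.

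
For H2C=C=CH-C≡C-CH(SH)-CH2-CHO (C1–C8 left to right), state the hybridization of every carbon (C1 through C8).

C1 (3 σ bonds, plus one π bond) has steric number 3: sp2.
C2: 2 σ bonds, plus two π bonds; 2 regions of electron density → sp.
C3 has 3 σ bonds, plus one π bond: steric number 3 → sp2.
C4 (2 σ bonds, plus two π bonds) has steric number 2: sp.
C5: 2 σ bonds, plus two π bonds — 2 electron domains, sp.
C6 has 4 σ bonds: steric number 4 → sp3.
C7 carries 4 σ bonds, giving a steric number of 4, so it is sp3.
C8: 3 σ bonds, plus one π bond — 3 electron domains, sp2.

C1 sp2, C2 sp, C3 sp2, C4 sp, C5 sp, C6 sp3, C7 sp3, C8 sp2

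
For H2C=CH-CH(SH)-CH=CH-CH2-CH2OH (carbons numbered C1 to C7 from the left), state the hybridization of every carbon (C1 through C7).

C1 (3 σ bonds, plus one π bond) has steric number 3: sp2.
C2 carries 3 σ bonds, plus one π bond, giving a steric number of 3, so it is sp2.
C3 — 4 σ bonds. Steric number 4, so sp3.
C4 carries 3 σ bonds, plus one π bond, giving a steric number of 3, so it is sp2.
C5 — 3 σ bonds, plus one π bond. Steric number 3, so sp2.
C6: 4 σ bonds; 4 regions of electron density → sp3.
C7 (4 σ bonds) has steric number 4: sp3.

C1 sp2, C2 sp2, C3 sp3, C4 sp2, C5 sp2, C6 sp3, C7 sp3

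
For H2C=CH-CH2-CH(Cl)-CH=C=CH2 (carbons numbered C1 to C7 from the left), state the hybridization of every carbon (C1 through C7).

C1 sp2, C2 sp2, C3 sp3, C4 sp3, C5 sp2, C6 sp, C7 sp2

C1 — 3 σ bonds, plus one π bond. Steric number 3, so sp2.
C2: 3 σ bonds, plus one π bond — 3 electron domains, sp2.
C3 (4 σ bonds) has steric number 4: sp3.
C4 carries 4 σ bonds, giving a steric number of 4, so it is sp3.
C5 has 3 σ bonds, plus one π bond: steric number 3 → sp2.
C6 — 2 σ bonds, plus two π bonds. Steric number 2, so sp.
C7: 3 σ bonds, plus one π bond — 3 electron domains, sp2.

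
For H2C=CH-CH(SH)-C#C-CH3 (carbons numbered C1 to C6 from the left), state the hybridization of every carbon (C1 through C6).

C1 is sp2: 3 σ bonds, plus one π bond, 3 electron-density regions.
C2 — 3 σ bonds, plus one π bond. Steric number 3, so sp2.
C3: 4 σ bonds; 4 regions of electron density → sp3.
C4 has 2 σ bonds, plus two π bonds: steric number 2 → sp.
C5 is sp: 2 σ bonds, plus two π bonds, 2 electron-density regions.
C6 is sp3: 4 σ bonds, 4 electron-density regions.

C1 sp2, C2 sp2, C3 sp3, C4 sp, C5 sp, C6 sp3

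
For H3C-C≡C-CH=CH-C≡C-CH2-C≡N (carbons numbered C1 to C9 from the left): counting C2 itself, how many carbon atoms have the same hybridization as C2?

C2 is sp (two π bonds).
C1: sp3
C2: sp ✓
C3: sp ✓
C4: sp2
C5: sp2
C6: sp ✓
C7: sp ✓
C8: sp3
C9: sp ✓
5 carbons are sp.

5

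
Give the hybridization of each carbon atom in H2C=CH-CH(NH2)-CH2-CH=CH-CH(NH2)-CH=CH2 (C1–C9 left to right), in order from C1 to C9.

C1 sp2, C2 sp2, C3 sp3, C4 sp3, C5 sp2, C6 sp2, C7 sp3, C8 sp2, C9 sp2

C1 is sp2: 3 σ bonds, plus one π bond, 3 electron-density regions.
C2 has 3 σ bonds, plus one π bond: steric number 3 → sp2.
C3: 4 σ bonds; 4 regions of electron density → sp3.
C4 carries 4 σ bonds, giving a steric number of 4, so it is sp3.
C5 (3 σ bonds, plus one π bond) has steric number 3: sp2.
C6 carries 3 σ bonds, plus one π bond, giving a steric number of 3, so it is sp2.
C7 (4 σ bonds) has steric number 4: sp3.
C8: 3 σ bonds, plus one π bond; 3 regions of electron density → sp2.
C9 has 3 σ bonds, plus one π bond: steric number 3 → sp2.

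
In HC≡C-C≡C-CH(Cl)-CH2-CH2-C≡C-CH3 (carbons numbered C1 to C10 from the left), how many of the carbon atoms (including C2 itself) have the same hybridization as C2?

6

C2 is sp (two π bonds).
C1: sp ✓
C2: sp ✓
C3: sp ✓
C4: sp ✓
C5: sp3
C6: sp3
C7: sp3
C8: sp ✓
C9: sp ✓
C10: sp3
6 carbons are sp.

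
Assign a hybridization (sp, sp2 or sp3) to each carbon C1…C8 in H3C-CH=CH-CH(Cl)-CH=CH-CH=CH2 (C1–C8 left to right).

C1: 4 σ bonds; 4 regions of electron density → sp3.
C2: 3 σ bonds, plus one π bond — 3 electron domains, sp2.
C3 (3 σ bonds, plus one π bond) has steric number 3: sp2.
C4 (4 σ bonds) has steric number 4: sp3.
C5: 3 σ bonds, plus one π bond; 3 regions of electron density → sp2.
C6: 3 σ bonds, plus one π bond — 3 electron domains, sp2.
C7 (3 σ bonds, plus one π bond) has steric number 3: sp2.
C8 has 3 σ bonds, plus one π bond: steric number 3 → sp2.

C1 sp3, C2 sp2, C3 sp2, C4 sp3, C5 sp2, C6 sp2, C7 sp2, C8 sp2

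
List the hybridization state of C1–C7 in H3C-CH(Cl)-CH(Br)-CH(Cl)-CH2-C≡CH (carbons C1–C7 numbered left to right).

C1 sp3, C2 sp3, C3 sp3, C4 sp3, C5 sp3, C6 sp, C7 sp

C1 carries 4 σ bonds, giving a steric number of 4, so it is sp3.
C2 — 4 σ bonds. Steric number 4, so sp3.
C3: 4 σ bonds — 4 electron domains, sp3.
C4: 4 σ bonds — 4 electron domains, sp3.
C5: 4 σ bonds; 4 regions of electron density → sp3.
C6: 2 σ bonds, plus two π bonds; 2 regions of electron density → sp.
C7 — 2 σ bonds, plus two π bonds. Steric number 2, so sp.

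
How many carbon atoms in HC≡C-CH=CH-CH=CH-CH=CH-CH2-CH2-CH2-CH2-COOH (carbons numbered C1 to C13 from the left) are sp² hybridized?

7

C1: sp
C2: sp
C3: sp2 ✓
C4: sp2 ✓
C5: sp2 ✓
C6: sp2 ✓
C7: sp2 ✓
C8: sp2 ✓
C9: sp3
C10: sp3
C11: sp3
C12: sp3
C13: sp2 ✓
C3, C4, C5, C6, C7, C8, C13 → 7 sp2 carbons.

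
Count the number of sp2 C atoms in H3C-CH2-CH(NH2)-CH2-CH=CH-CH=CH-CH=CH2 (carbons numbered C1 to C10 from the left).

C1: sp3
C2: sp3
C3: sp3
C4: sp3
C5: sp2 ✓
C6: sp2 ✓
C7: sp2 ✓
C8: sp2 ✓
C9: sp2 ✓
C10: sp2 ✓
C5, C6, C7, C8, C9, C10 → 6 sp2 carbons.

6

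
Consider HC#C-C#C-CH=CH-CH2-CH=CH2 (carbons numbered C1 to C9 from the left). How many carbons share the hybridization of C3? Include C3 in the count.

4

C3 is sp (two π bonds).
C1: sp ✓
C2: sp ✓
C3: sp ✓
C4: sp ✓
C5: sp2
C6: sp2
C7: sp3
C8: sp2
C9: sp2
4 carbons are sp.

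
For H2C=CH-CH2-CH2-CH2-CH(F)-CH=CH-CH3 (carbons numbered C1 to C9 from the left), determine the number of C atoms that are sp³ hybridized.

5

C1: sp2
C2: sp2
C3: sp3 ✓
C4: sp3 ✓
C5: sp3 ✓
C6: sp3 ✓
C7: sp2
C8: sp2
C9: sp3 ✓
C3, C4, C5, C6, C9 → 5 sp3 carbons.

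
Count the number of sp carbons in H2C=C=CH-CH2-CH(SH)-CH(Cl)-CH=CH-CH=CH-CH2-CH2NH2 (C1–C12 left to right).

1

C1: sp2
C2: sp ✓
C3: sp2
C4: sp3
C5: sp3
C6: sp3
C7: sp2
C8: sp2
C9: sp2
C10: sp2
C11: sp3
C12: sp3
C2 → 1 sp carbon.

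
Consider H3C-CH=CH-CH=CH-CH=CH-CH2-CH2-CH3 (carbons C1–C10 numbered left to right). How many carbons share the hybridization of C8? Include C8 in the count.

C8 is sp3 (only σ bonds).
C1: sp3 ✓
C2: sp2
C3: sp2
C4: sp2
C5: sp2
C6: sp2
C7: sp2
C8: sp3 ✓
C9: sp3 ✓
C10: sp3 ✓
4 carbons are sp3.

4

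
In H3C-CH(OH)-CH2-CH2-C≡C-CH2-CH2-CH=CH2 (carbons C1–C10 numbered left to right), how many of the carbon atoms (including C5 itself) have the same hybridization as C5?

2

C5 is sp (two π bonds).
C1: sp3
C2: sp3
C3: sp3
C4: sp3
C5: sp ✓
C6: sp ✓
C7: sp3
C8: sp3
C9: sp2
C10: sp2
2 carbons are sp.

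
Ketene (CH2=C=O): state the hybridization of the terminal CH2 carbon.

The terminal CH2 carbon: 3 σ bonds, plus one π bond — 3 electron domains, sp2.

sp²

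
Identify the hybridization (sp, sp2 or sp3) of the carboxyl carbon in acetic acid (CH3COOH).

sp^2

The carboxyl carbon has 3 σ bonds, plus one π bond: steric number 3 → sp2.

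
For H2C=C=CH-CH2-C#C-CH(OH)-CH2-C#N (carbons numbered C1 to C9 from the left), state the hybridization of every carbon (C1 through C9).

C1 — 3 σ bonds, plus one π bond. Steric number 3, so sp2.
C2 is sp: 2 σ bonds, plus two π bonds, 2 electron-density regions.
C3 (3 σ bonds, plus one π bond) has steric number 3: sp2.
C4 carries 4 σ bonds, giving a steric number of 4, so it is sp3.
C5 carries 2 σ bonds, plus two π bonds, giving a steric number of 2, so it is sp.
C6 — 2 σ bonds, plus two π bonds. Steric number 2, so sp.
C7: 4 σ bonds — 4 electron domains, sp3.
C8 — 4 σ bonds. Steric number 4, so sp3.
C9 is sp: 2 σ bonds, plus two π bonds, 2 electron-density regions.

C1 sp2, C2 sp, C3 sp2, C4 sp3, C5 sp, C6 sp, C7 sp3, C8 sp3, C9 sp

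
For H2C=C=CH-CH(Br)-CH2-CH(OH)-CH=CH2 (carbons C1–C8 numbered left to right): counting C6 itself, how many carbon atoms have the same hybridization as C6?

C6 is sp3 (only σ bonds).
C1: sp2
C2: sp
C3: sp2
C4: sp3 ✓
C5: sp3 ✓
C6: sp3 ✓
C7: sp2
C8: sp2
3 carbons are sp3.

3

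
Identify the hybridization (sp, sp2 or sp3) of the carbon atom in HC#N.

The carbon atom: 2 σ bonds, plus two π bonds — 2 electron domains, sp.

sp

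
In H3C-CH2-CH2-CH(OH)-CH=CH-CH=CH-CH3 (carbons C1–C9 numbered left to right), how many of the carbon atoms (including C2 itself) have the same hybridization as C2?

5

C2 is sp3 (only σ bonds).
C1: sp3 ✓
C2: sp3 ✓
C3: sp3 ✓
C4: sp3 ✓
C5: sp2
C6: sp2
C7: sp2
C8: sp2
C9: sp3 ✓
5 carbons are sp3.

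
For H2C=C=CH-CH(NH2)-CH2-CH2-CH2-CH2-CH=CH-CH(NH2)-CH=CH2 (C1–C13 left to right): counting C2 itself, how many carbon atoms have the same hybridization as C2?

1

C2 is sp (two π bonds).
C1: sp2
C2: sp ✓
C3: sp2
C4: sp3
C5: sp3
C6: sp3
C7: sp3
C8: sp3
C9: sp2
C10: sp2
C11: sp3
C12: sp2
C13: sp2
1 carbon is sp.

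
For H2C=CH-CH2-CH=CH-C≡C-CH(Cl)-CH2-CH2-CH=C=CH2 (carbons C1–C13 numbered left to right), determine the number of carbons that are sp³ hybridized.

C1: sp2
C2: sp2
C3: sp3 ✓
C4: sp2
C5: sp2
C6: sp
C7: sp
C8: sp3 ✓
C9: sp3 ✓
C10: sp3 ✓
C11: sp2
C12: sp
C13: sp2
C3, C8, C9, C10 → 4 sp3 carbons.

4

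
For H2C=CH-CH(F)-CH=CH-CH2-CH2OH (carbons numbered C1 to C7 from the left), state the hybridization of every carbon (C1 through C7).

C1 sp2, C2 sp2, C3 sp3, C4 sp2, C5 sp2, C6 sp3, C7 sp3

C1 has 3 σ bonds, plus one π bond: steric number 3 → sp2.
C2 carries 3 σ bonds, plus one π bond, giving a steric number of 3, so it is sp2.
C3 (4 σ bonds) has steric number 4: sp3.
C4 is sp2: 3 σ bonds, plus one π bond, 3 electron-density regions.
C5: 3 σ bonds, plus one π bond; 3 regions of electron density → sp2.
C6 carries 4 σ bonds, giving a steric number of 4, so it is sp3.
C7: 4 σ bonds; 4 regions of electron density → sp3.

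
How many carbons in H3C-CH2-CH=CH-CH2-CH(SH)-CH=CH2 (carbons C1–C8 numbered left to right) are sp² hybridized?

C1: sp3
C2: sp3
C3: sp2 ✓
C4: sp2 ✓
C5: sp3
C6: sp3
C7: sp2 ✓
C8: sp2 ✓
C3, C4, C7, C8 → 4 sp2 carbons.

4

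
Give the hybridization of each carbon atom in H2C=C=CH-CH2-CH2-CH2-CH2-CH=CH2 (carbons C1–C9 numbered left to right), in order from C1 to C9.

C1 — 3 σ bonds, plus one π bond. Steric number 3, so sp2.
C2 is sp: 2 σ bonds, plus two π bonds, 2 electron-density regions.
C3 has 3 σ bonds, plus one π bond: steric number 3 → sp2.
C4 carries 4 σ bonds, giving a steric number of 4, so it is sp3.
C5 — 4 σ bonds. Steric number 4, so sp3.
C6 is sp3: 4 σ bonds, 4 electron-density regions.
C7 carries 4 σ bonds, giving a steric number of 4, so it is sp3.
C8 has 3 σ bonds, plus one π bond: steric number 3 → sp2.
C9 (3 σ bonds, plus one π bond) has steric number 3: sp2.

C1 sp2, C2 sp, C3 sp2, C4 sp3, C5 sp3, C6 sp3, C7 sp3, C8 sp2, C9 sp2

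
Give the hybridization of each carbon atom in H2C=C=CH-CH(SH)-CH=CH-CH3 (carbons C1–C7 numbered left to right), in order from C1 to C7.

C1 is sp2: 3 σ bonds, plus one π bond, 3 electron-density regions.
C2: 2 σ bonds, plus two π bonds; 2 regions of electron density → sp.
C3 has 3 σ bonds, plus one π bond: steric number 3 → sp2.
C4 has 4 σ bonds: steric number 4 → sp3.
C5 (3 σ bonds, plus one π bond) has steric number 3: sp2.
C6: 3 σ bonds, plus one π bond; 3 regions of electron density → sp2.
C7: 4 σ bonds; 4 regions of electron density → sp3.

C1 sp2, C2 sp, C3 sp2, C4 sp3, C5 sp2, C6 sp2, C7 sp3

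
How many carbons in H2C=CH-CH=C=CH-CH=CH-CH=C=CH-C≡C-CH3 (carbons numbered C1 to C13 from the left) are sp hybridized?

C1: sp2
C2: sp2
C3: sp2
C4: sp ✓
C5: sp2
C6: sp2
C7: sp2
C8: sp2
C9: sp ✓
C10: sp2
C11: sp ✓
C12: sp ✓
C13: sp3
C4, C9, C11, C12 → 4 sp carbons.

4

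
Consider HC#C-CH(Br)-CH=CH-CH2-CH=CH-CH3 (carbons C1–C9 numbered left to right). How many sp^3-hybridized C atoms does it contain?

3

C1: sp
C2: sp
C3: sp3 ✓
C4: sp2
C5: sp2
C6: sp3 ✓
C7: sp2
C8: sp2
C9: sp3 ✓
C3, C6, C9 → 3 sp3 carbons.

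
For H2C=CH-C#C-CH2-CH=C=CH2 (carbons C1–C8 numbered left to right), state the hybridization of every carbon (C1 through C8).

C1: 3 σ bonds, plus one π bond — 3 electron domains, sp2.
C2 carries 3 σ bonds, plus one π bond, giving a steric number of 3, so it is sp2.
C3: 2 σ bonds, plus two π bonds; 2 regions of electron density → sp.
C4: 2 σ bonds, plus two π bonds; 2 regions of electron density → sp.
C5 (4 σ bonds) has steric number 4: sp3.
C6: 3 σ bonds, plus one π bond — 3 electron domains, sp2.
C7 (2 σ bonds, plus two π bonds) has steric number 2: sp.
C8 — 3 σ bonds, plus one π bond. Steric number 3, so sp2.

C1 sp2, C2 sp2, C3 sp, C4 sp, C5 sp3, C6 sp2, C7 sp, C8 sp2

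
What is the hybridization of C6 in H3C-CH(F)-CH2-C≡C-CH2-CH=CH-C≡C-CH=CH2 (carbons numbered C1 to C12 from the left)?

sp³

C6 has 4 σ bonds: steric number 4 → sp3.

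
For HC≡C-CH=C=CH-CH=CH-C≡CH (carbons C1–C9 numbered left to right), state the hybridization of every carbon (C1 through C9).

C1: 2 σ bonds, plus two π bonds; 2 regions of electron density → sp.
C2 — 2 σ bonds, plus two π bonds. Steric number 2, so sp.
C3 (3 σ bonds, plus one π bond) has steric number 3: sp2.
C4 has 2 σ bonds, plus two π bonds: steric number 2 → sp.
C5 — 3 σ bonds, plus one π bond. Steric number 3, so sp2.
C6 — 3 σ bonds, plus one π bond. Steric number 3, so sp2.
C7: 3 σ bonds, plus one π bond; 3 regions of electron density → sp2.
C8 carries 2 σ bonds, plus two π bonds, giving a steric number of 2, so it is sp.
C9: 2 σ bonds, plus two π bonds; 2 regions of electron density → sp.

C1 sp, C2 sp, C3 sp2, C4 sp, C5 sp2, C6 sp2, C7 sp2, C8 sp, C9 sp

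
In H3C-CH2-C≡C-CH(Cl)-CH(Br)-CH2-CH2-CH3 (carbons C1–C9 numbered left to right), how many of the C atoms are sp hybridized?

C1: sp3
C2: sp3
C3: sp ✓
C4: sp ✓
C5: sp3
C6: sp3
C7: sp3
C8: sp3
C9: sp3
C3, C4 → 2 sp carbons.

2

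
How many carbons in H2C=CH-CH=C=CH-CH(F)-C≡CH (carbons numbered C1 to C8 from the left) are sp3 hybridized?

1

C1: sp2
C2: sp2
C3: sp2
C4: sp
C5: sp2
C6: sp3 ✓
C7: sp
C8: sp
C6 → 1 sp3 carbon.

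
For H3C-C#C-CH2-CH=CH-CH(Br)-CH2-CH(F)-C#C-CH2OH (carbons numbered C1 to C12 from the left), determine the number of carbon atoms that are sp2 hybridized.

2

C1: sp3
C2: sp
C3: sp
C4: sp3
C5: sp2 ✓
C6: sp2 ✓
C7: sp3
C8: sp3
C9: sp3
C10: sp
C11: sp
C12: sp3
C5, C6 → 2 sp2 carbons.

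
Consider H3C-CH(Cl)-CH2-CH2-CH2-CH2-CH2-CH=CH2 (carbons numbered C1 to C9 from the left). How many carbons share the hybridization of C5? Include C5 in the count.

7

C5 is sp3 (only σ bonds).
C1: sp3 ✓
C2: sp3 ✓
C3: sp3 ✓
C4: sp3 ✓
C5: sp3 ✓
C6: sp3 ✓
C7: sp3 ✓
C8: sp2
C9: sp2
7 carbons are sp3.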